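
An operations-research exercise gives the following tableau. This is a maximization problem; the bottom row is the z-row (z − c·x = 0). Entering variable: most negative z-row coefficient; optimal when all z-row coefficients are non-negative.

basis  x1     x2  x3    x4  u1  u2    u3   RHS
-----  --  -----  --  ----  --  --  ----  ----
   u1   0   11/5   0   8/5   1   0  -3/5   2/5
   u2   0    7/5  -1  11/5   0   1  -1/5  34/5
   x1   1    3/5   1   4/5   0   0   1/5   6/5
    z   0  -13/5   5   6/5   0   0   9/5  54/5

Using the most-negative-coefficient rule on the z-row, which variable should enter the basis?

x2

Negative z-row entries: x2: -13/5.
The most negative is -13/5 in column x2, so x2 enters.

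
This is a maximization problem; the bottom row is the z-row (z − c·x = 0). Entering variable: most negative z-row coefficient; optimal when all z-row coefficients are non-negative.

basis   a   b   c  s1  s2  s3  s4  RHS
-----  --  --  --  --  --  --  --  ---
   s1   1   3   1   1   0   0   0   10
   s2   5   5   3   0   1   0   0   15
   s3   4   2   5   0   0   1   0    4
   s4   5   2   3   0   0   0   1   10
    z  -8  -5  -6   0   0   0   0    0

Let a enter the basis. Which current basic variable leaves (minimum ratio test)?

Column a entries and ratios — s1: 10/1 = 10; s2: 15/5 = 3; s3: 4/4 = 1; s4: 10/5 = 2.
Smallest ratio is 1 in the row of s3, so s3 leaves.

s3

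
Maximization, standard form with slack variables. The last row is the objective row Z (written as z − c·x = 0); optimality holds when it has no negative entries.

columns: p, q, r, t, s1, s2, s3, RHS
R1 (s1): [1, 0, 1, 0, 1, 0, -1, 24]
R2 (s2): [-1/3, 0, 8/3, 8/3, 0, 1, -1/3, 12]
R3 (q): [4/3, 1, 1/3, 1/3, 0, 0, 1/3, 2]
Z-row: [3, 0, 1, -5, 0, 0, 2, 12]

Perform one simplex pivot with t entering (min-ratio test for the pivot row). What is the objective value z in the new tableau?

69/2

Ratio test on column t — row 1: entry 0 ≤ 0; row 2: 12/(8/3) = 9/2; row 3: 2/(1/3) = 6. Minimum is 9/2 at row 2 (s2 leaves); pivot element 8/3.
Pivot on row 2; the Z-row RHS becomes 12 − (-5)·(9/2) = 69/2.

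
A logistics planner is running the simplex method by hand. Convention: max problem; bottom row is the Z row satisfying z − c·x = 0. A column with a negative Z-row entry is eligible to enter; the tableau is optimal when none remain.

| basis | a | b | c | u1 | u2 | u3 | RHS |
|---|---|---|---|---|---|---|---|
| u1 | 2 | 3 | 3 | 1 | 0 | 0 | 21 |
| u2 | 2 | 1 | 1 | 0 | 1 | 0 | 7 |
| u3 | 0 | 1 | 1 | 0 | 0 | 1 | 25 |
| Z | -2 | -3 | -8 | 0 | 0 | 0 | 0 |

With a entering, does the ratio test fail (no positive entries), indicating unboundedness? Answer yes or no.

Column a has positive entries in row(s) 1, 2, so the ratio test bounds it — not unbounded.

no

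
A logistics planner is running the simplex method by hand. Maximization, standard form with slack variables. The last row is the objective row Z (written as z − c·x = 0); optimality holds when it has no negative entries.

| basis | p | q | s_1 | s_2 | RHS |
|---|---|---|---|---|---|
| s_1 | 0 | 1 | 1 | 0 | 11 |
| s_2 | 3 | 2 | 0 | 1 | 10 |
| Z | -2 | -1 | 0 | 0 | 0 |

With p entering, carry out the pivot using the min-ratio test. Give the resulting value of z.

Ratio test on column p — row 1: entry 0 ≤ 0; row 2: 10/3 = 10/3. Minimum is 10/3 at row 2 (s_2 leaves); pivot element 3.
Pivot on row 2; the Z-row RHS becomes 0 − (-2)·(10/3) = 20/3.

20/3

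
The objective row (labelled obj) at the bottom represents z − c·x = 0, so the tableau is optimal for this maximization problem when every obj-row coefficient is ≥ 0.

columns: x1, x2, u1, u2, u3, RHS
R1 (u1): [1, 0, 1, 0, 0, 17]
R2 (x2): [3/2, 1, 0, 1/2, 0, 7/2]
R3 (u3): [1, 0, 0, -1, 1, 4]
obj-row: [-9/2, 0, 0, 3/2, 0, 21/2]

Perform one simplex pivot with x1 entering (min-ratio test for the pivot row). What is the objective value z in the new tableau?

Ratio test on column x1 — row 1: 17/1 = 17; row 2: (7/2)/(3/2) = 7/3; row 3: 4/1 = 4. Minimum is 7/3 at row 2 (x2 leaves); pivot element 3/2.
Pivot on row 2; the obj-row RHS becomes 21/2 − (-9/2)·(7/3) = 21.

21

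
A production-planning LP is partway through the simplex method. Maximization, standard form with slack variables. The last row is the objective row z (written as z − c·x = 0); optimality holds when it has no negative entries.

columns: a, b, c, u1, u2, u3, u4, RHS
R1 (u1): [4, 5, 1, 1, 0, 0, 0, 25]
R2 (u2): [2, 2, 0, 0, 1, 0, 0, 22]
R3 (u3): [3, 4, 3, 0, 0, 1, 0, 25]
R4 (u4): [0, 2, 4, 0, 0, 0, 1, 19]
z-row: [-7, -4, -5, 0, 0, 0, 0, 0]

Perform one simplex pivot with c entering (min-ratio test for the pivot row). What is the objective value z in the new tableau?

Ratio test on column c — row 1: 25/1 = 25; row 2: entry 0 ≤ 0; row 3: 25/3 = 25/3; row 4: 19/4 = 19/4. Minimum is 19/4 at row 4 (u4 leaves); pivot element 4.
Pivot on row 4; the z-row RHS becomes 0 − (-5)·(19/4) = 95/4.

95/4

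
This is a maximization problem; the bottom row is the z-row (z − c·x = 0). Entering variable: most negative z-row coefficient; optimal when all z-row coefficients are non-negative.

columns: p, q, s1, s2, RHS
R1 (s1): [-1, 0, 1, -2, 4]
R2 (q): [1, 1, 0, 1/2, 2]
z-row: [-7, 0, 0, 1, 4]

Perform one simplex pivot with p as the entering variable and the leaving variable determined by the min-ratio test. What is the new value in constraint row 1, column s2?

Ratio test on column p — row 1: entry -1 ≤ 0; row 2: 2/1 = 2. Minimum is 2 at row 2 (q leaves); pivot element 1.
Divide row 2 by 1; eliminate column p from the other rows.
Row 1 update in column s2: -2 − (-1)·(1/2) = -3/2.

-3/2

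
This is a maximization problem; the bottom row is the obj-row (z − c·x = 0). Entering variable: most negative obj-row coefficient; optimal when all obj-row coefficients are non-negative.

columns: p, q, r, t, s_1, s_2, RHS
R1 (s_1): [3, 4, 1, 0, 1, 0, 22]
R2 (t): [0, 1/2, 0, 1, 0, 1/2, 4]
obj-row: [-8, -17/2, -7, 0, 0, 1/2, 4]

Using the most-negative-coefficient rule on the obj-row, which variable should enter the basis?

q

Negative obj-row entries: p: -8, q: -17/2, r: -7.
The most negative is -17/2 in column q, so q enters.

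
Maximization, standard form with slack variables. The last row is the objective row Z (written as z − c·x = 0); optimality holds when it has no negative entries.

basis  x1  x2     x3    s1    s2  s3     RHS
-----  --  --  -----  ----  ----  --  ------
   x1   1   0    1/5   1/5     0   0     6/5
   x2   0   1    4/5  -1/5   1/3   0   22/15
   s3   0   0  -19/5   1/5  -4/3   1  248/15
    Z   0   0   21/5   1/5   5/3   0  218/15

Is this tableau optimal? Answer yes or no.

Every Z-row coefficient is ≥ 0, so the tableau is optimal.

yes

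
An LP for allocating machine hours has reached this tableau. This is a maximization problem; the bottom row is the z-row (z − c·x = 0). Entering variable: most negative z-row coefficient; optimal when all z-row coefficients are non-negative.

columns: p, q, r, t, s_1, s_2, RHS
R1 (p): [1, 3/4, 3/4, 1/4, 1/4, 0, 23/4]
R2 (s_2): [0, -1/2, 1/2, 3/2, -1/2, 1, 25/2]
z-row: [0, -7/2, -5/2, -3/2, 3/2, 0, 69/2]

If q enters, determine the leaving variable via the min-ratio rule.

p

Column q entries and ratios — p: (23/4)/(3/4) = 23/3; s_2: -1/2 ≤ 0, skip.
Smallest ratio is 23/3 in the row of p, so p leaves.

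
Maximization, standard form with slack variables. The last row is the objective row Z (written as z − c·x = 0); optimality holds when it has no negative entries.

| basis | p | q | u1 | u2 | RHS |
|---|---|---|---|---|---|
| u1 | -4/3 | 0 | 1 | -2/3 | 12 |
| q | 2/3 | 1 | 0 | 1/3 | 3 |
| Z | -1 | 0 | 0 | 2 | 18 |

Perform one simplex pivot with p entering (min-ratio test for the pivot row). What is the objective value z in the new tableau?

Ratio test on column p — row 1: entry -4/3 ≤ 0; row 2: 3/(2/3) = 9/2. Minimum is 9/2 at row 2 (q leaves); pivot element 2/3.
Pivot on row 2; the Z-row RHS becomes 18 − (-1)·(9/2) = 45/2.

45/2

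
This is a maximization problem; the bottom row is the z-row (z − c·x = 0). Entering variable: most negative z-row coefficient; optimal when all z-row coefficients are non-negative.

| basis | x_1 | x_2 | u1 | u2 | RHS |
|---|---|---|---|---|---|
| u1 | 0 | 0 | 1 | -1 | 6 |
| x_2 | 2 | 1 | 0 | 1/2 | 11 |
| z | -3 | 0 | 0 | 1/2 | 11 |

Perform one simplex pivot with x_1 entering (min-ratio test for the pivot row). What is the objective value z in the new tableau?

55/2

Ratio test on column x_1 — row 1: entry 0 ≤ 0; row 2: 11/2 = 11/2. Minimum is 11/2 at row 2 (x_2 leaves); pivot element 2.
Pivot on row 2; the z-row RHS becomes 11 − (-3)·(11/2) = 55/2.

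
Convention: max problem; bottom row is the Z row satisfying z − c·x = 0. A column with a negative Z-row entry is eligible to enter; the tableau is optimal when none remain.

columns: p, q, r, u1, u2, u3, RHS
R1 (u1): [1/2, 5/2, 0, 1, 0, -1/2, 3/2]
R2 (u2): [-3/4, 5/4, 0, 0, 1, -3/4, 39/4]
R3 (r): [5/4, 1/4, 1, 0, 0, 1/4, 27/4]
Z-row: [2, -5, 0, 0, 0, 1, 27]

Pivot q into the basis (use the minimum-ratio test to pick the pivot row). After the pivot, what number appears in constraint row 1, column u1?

2/5

Ratio test on column q — row 1: (3/2)/(5/2) = 3/5; row 2: (39/4)/(5/4) = 39/5; row 3: (27/4)/(1/4) = 27. Minimum is 3/5 at row 1 (u1 leaves); pivot element 5/2.
Divide row 1 by 5/2; eliminate column q from the other rows.
In the new row 1, the u1 entry is the old entry divided by the pivot: 1/(5/2) = 2/5.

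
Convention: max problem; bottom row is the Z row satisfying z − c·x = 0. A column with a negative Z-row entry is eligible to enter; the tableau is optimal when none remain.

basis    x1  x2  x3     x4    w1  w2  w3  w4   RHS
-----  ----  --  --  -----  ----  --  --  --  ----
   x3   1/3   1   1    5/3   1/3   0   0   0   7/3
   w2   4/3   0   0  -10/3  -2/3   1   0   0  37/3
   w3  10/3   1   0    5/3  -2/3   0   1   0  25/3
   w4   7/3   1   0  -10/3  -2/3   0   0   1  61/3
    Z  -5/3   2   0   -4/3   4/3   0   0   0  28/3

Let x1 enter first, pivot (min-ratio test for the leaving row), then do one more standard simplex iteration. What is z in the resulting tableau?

Ratio test on column x1 — row 1: (7/3)/(1/3) = 7; row 2: (37/3)/(4/3) = 37/4; row 3: (25/3)/(10/3) = 5/2; row 4: (61/3)/(7/3) = 61/7. Minimum is 5/2 at row 3 (w3 leaves); pivot element 10/3.
Pivot on row 3; the Z-row RHS becomes 28/3 − (-5/3)·(5/2) = 27/2.
Next entering variable (most negative Z-row entry -1/2): x4.
Ratio test on column x4 — row 1: (3/2)/(3/2) = 1; row 2: entry -4 ≤ 0; row 3: (5/2)/(1/2) = 5; row 4: entry -9/2 ≤ 0. Minimum is 1 at row 1 (x3 leaves); pivot element 3/2.
After the second pivot the Z-row RHS is 27/2 − (-1/2)·1 = 14.

14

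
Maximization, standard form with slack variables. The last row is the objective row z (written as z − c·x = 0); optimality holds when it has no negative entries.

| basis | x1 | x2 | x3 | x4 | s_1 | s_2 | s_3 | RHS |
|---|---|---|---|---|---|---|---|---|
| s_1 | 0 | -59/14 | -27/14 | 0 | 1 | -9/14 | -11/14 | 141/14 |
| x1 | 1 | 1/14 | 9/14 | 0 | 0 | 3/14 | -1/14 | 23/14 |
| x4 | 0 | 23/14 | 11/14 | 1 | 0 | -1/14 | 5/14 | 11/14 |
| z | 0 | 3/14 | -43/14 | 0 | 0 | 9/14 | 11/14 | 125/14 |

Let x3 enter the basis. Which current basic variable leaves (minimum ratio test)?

x4

Column x3 entries and ratios — s_1: -27/14 ≤ 0, skip; x1: (23/14)/(9/14) = 23/9; x4: (11/14)/(11/14) = 1.
Smallest ratio is 1 in the row of x4, so x4 leaves.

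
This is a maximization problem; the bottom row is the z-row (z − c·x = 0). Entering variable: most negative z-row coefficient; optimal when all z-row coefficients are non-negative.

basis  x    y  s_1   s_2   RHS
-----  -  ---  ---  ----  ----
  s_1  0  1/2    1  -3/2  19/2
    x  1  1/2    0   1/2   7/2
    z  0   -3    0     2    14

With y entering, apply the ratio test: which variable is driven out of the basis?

Column y entries and ratios — s_1: (19/2)/(1/2) = 19; x: (7/2)/(1/2) = 7.
Smallest ratio is 7 in the row of x, so x leaves.

x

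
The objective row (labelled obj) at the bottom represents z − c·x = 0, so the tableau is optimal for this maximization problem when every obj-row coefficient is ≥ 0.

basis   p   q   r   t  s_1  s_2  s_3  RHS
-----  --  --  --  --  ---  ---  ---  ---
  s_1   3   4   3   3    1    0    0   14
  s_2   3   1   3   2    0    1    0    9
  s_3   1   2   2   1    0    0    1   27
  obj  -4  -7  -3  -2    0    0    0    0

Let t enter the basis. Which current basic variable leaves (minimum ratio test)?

s_2

Column t entries and ratios — s_1: 14/3 = 14/3; s_2: 9/2 = 9/2; s_3: 27/1 = 27.
Smallest ratio is 9/2 in the row of s_2, so s_2 leaves.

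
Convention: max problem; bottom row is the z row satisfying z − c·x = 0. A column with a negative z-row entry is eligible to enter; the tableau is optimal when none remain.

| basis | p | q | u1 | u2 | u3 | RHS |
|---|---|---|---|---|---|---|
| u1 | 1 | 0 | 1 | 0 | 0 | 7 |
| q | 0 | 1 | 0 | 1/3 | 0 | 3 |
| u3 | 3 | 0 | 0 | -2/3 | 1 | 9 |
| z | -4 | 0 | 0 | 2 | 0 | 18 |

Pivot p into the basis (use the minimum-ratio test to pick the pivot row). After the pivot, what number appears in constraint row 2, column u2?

1/3

Ratio test on column p — row 1: 7/1 = 7; row 2: entry 0 ≤ 0; row 3: 9/3 = 3. Minimum is 3 at row 3 (u3 leaves); pivot element 3.
Divide row 3 by 3; eliminate column p from the other rows.
Row 2 update in column u2: 1/3 − 0·(-2/9) = 1/3.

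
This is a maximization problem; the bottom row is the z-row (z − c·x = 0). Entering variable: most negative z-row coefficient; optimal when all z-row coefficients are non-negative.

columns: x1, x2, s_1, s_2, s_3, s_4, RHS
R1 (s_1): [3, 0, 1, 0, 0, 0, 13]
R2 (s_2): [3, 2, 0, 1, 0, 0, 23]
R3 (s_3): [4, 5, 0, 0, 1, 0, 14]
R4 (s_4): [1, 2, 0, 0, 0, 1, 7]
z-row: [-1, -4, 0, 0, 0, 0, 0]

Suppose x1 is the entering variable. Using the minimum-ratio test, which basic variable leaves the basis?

Column x1 entries and ratios — s_1: 13/3 = 13/3; s_2: 23/3 = 23/3; s_3: 14/4 = 7/2; s_4: 7/1 = 7.
Smallest ratio is 7/2 in the row of s_3, so s_3 leaves.

s_3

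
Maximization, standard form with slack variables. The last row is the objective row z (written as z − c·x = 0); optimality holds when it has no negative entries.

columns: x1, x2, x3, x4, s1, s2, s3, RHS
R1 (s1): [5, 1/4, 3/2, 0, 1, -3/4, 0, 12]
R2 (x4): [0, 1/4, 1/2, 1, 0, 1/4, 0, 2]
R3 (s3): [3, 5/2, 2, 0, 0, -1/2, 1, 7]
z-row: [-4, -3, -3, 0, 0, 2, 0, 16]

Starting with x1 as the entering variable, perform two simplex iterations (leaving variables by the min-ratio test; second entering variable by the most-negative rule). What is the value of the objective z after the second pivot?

53/2

Ratio test on column x1 — row 1: 12/5 = 12/5; row 2: entry 0 ≤ 0; row 3: 7/3 = 7/3. Minimum is 7/3 at row 3 (s3 leaves); pivot element 3.
Pivot on row 3; the z-row RHS becomes 16 − (-4)·(7/3) = 76/3.
Next entering variable (most negative z-row entry -1/3): x3.
Ratio test on column x3 — row 1: entry -11/6 ≤ 0; row 2: 2/(1/2) = 4; row 3: (7/3)/(2/3) = 7/2. Minimum is 7/2 at row 3 (x1 leaves); pivot element 2/3.
After the second pivot the z-row RHS is 76/3 − (-1/3)·(7/2) = 53/2.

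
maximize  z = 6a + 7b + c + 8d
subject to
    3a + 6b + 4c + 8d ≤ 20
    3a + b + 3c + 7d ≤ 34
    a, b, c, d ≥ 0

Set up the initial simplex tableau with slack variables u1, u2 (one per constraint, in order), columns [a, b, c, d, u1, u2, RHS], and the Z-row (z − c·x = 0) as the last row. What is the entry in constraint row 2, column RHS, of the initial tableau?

34

The RHS of constraint 2 is b_2 = 34.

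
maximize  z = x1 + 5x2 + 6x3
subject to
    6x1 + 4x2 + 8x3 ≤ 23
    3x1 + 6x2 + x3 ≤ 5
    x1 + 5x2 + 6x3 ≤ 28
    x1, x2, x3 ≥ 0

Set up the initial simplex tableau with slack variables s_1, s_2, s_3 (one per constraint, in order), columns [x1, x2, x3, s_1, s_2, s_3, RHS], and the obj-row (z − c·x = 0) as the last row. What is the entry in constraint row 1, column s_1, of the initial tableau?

Slack s_1 belongs to constraint 1; its column is the unit vector e_1, so the entry in row 1 is 1.

1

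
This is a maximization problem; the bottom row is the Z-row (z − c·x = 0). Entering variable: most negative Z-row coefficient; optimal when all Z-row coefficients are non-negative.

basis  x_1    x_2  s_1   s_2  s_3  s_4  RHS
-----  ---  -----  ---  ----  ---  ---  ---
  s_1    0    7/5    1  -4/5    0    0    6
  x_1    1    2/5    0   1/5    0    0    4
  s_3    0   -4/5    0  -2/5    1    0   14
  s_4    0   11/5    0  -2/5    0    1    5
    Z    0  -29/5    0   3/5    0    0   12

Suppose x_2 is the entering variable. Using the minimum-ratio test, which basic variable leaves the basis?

Column x_2 entries and ratios — s_1: 6/(7/5) = 30/7; x_1: 4/(2/5) = 10; s_3: -4/5 ≤ 0, skip; s_4: 5/(11/5) = 25/11.
Smallest ratio is 25/11 in the row of s_4, so s_4 leaves.

s_4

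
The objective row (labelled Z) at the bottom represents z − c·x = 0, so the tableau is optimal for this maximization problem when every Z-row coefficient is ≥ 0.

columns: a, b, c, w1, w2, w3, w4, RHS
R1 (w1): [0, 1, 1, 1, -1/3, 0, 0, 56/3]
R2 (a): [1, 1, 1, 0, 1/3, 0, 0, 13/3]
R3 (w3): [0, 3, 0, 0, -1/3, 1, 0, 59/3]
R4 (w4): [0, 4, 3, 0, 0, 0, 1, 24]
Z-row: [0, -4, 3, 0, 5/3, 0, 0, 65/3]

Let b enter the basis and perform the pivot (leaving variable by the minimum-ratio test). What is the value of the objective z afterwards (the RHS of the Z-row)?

39

Ratio test on column b — row 1: (56/3)/1 = 56/3; row 2: (13/3)/1 = 13/3; row 3: (59/3)/3 = 59/9; row 4: 24/4 = 6. Minimum is 13/3 at row 2 (a leaves); pivot element 1.
Pivot on row 2; the Z-row RHS becomes 65/3 − (-4)·(13/3) = 39.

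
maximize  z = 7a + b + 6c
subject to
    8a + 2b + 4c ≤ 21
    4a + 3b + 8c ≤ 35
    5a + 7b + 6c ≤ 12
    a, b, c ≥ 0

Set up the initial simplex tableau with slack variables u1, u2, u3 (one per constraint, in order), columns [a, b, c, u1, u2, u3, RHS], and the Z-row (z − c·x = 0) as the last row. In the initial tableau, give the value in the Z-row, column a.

-7

The Z-row carries the negated objective coefficients: the a entry is -7.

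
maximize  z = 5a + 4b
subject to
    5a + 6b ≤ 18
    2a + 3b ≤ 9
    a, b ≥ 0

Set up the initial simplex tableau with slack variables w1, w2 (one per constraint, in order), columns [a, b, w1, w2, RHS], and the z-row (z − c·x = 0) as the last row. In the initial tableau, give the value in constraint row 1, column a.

5

Constraint 1 has coefficient 5 on a.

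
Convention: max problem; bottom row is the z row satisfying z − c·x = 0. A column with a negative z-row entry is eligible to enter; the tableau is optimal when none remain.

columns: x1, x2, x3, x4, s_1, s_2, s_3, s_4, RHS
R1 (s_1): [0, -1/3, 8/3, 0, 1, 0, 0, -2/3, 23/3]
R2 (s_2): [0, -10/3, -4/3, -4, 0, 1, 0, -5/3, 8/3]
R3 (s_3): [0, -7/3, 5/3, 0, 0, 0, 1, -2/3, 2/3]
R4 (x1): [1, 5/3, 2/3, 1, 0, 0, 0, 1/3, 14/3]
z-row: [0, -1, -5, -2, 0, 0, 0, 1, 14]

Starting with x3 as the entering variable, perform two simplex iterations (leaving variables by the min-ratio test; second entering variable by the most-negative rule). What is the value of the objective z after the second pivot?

384/13

Ratio test on column x3 — row 1: (23/3)/(8/3) = 23/8; row 2: entry -4/3 ≤ 0; row 3: (2/3)/(5/3) = 2/5; row 4: (14/3)/(2/3) = 7. Minimum is 2/5 at row 3 (s_3 leaves); pivot element 5/3.
Pivot on row 3; the z-row RHS becomes 14 − (-5)·(2/5) = 16.
Next entering variable (most negative z-row entry -8): x2.
Ratio test on column x2 — row 1: (33/5)/(17/5) = 33/17; row 2: entry -26/5 ≤ 0; row 3: entry -7/5 ≤ 0; row 4: (22/5)/(13/5) = 22/13. Minimum is 22/13 at row 4 (x1 leaves); pivot element 13/5.
After the second pivot the z-row RHS is 16 − (-8)·(22/13) = 384/13.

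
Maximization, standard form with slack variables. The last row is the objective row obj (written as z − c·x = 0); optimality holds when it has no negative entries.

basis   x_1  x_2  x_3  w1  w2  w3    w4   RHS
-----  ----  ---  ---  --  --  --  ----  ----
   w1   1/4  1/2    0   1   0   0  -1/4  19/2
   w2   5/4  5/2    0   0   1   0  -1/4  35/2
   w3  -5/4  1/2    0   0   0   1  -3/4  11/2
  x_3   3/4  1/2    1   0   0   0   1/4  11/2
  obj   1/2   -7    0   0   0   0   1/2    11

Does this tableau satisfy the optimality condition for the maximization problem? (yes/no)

no

The obj-row has a negative entry -7 in column x_2, so it is not optimal.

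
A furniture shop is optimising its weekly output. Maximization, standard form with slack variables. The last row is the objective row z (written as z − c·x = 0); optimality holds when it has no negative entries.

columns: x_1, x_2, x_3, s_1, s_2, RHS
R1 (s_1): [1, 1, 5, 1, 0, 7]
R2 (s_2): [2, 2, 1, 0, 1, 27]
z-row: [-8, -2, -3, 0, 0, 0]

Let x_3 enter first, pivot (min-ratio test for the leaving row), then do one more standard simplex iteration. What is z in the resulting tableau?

Ratio test on column x_3 — row 1: 7/5 = 7/5; row 2: 27/1 = 27. Minimum is 7/5 at row 1 (s_1 leaves); pivot element 5.
Pivot on row 1; the z-row RHS becomes 0 − (-3)·(7/5) = 21/5.
Next entering variable (most negative z-row entry -37/5): x_1.
Ratio test on column x_1 — row 1: (7/5)/(1/5) = 7; row 2: (128/5)/(9/5) = 128/9. Minimum is 7 at row 1 (x_3 leaves); pivot element 1/5.
After the second pivot the z-row RHS is 21/5 − (-37/5)·7 = 56.

56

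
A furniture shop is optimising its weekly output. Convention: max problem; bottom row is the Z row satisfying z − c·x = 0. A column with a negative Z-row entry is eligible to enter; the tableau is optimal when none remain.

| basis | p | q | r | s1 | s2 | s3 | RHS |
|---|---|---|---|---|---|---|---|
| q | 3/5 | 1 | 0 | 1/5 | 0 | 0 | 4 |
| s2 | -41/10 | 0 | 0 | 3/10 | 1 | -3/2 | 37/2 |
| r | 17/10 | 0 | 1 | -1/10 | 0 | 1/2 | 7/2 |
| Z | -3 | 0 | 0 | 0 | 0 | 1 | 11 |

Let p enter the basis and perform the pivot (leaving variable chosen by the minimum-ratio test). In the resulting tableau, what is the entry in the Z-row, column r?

Ratio test on column p — row 1: 4/(3/5) = 20/3; row 2: entry -41/10 ≤ 0; row 3: (7/2)/(17/10) = 35/17. Minimum is 35/17 at row 3 (r leaves); pivot element 17/10.
Divide row 3 by 17/10; eliminate column p from the other rows.
Z-row update in column r: 0 − (-3)·(10/17) = 30/17.

30/17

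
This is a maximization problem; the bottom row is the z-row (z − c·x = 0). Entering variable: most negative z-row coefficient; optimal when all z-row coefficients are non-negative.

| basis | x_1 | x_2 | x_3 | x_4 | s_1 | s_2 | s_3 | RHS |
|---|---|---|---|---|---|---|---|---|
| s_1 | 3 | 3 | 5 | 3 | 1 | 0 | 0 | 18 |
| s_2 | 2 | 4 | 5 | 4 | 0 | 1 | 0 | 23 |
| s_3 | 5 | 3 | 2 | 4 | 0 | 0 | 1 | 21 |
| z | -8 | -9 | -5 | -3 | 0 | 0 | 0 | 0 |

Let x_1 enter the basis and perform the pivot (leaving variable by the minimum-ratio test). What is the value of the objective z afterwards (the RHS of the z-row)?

168/5

Ratio test on column x_1 — row 1: 18/3 = 6; row 2: 23/2 = 23/2; row 3: 21/5 = 21/5. Minimum is 21/5 at row 3 (s_3 leaves); pivot element 5.
Pivot on row 3; the z-row RHS becomes 0 − (-8)·(21/5) = 168/5.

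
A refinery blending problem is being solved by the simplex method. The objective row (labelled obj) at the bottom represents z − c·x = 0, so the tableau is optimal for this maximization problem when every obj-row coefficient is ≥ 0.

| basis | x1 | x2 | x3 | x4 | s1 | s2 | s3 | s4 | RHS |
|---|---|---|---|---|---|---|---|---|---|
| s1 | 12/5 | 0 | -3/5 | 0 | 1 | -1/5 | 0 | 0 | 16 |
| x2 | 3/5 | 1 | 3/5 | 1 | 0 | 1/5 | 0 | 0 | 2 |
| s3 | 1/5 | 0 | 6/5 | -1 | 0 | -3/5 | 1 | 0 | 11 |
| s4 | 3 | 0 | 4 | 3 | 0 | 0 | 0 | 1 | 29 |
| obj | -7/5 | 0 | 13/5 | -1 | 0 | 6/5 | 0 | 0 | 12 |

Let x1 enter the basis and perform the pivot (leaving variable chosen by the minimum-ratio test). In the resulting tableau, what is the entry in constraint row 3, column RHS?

Ratio test on column x1 — row 1: 16/(12/5) = 20/3; row 2: 2/(3/5) = 10/3; row 3: 11/(1/5) = 55; row 4: 29/3 = 29/3. Minimum is 10/3 at row 2 (x2 leaves); pivot element 3/5.
Divide row 2 by 3/5; eliminate column x1 from the other rows.
Row 3 update in column RHS: 11 − (1/5)·(10/3) = 31/3.

31/3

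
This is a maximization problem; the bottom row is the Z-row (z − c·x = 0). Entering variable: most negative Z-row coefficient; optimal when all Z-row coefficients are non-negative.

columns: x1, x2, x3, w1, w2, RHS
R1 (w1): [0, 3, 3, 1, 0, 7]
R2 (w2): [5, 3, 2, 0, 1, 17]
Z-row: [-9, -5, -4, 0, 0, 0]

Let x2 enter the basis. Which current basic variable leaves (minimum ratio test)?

w1

Column x2 entries and ratios — w1: 7/3 = 7/3; w2: 17/3 = 17/3.
Smallest ratio is 7/3 in the row of w1, so w1 leaves.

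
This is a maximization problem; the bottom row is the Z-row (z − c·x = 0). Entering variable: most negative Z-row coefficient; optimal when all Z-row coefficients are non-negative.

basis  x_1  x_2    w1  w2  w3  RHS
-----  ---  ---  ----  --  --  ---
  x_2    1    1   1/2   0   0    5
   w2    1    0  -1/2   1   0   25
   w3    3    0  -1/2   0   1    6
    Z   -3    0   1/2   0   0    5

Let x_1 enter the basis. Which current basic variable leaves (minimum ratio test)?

Column x_1 entries and ratios — x_2: 5/1 = 5; w2: 25/1 = 25; w3: 6/3 = 2.
Smallest ratio is 2 in the row of w3, so w3 leaves.

w3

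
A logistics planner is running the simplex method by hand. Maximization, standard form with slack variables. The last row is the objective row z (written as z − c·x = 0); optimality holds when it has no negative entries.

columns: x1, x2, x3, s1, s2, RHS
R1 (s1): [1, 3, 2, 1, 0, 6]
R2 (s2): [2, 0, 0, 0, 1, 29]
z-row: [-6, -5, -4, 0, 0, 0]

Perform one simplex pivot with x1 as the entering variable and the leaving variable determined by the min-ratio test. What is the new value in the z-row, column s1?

6

Ratio test on column x1 — row 1: 6/1 = 6; row 2: 29/2 = 29/2. Minimum is 6 at row 1 (s1 leaves); pivot element 1.
Divide row 1 by 1; eliminate column x1 from the other rows.
z-row update in column s1: 0 − (-6)·1 = 6.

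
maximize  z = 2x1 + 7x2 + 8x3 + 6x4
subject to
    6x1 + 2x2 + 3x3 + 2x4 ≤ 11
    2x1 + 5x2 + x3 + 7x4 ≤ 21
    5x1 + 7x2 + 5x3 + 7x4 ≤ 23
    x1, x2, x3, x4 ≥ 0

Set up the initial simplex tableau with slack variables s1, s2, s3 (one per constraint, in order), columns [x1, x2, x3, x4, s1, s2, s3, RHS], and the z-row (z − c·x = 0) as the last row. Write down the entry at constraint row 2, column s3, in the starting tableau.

Slack s3 belongs to constraint 3; its column is the unit vector e_3, so the entry in row 2 is 0.

0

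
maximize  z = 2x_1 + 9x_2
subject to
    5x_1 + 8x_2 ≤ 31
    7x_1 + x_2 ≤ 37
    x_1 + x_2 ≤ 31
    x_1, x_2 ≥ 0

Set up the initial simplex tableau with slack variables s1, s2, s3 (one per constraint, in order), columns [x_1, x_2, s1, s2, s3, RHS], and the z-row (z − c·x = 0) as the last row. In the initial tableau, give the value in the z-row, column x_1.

The z-row carries the negated objective coefficients: the x_1 entry is -2.

-2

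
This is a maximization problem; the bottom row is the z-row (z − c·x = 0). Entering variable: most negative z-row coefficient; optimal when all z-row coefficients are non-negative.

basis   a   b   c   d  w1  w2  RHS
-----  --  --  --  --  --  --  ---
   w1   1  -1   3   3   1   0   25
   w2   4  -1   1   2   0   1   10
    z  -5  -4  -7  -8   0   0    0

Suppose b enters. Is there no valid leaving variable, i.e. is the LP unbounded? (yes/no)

yes

Every constraint-row entry in column b is ≤ 0, so increasing b is unbounded.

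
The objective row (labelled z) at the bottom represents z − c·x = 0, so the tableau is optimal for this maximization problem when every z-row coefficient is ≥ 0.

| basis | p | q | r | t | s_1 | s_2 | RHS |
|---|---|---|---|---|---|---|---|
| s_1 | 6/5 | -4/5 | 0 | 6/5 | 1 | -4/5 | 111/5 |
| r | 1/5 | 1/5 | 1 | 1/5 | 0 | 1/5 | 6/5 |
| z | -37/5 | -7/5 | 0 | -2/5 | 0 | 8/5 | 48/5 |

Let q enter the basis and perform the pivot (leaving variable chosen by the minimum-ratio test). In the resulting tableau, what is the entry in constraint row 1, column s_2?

0

Ratio test on column q — row 1: entry -4/5 ≤ 0; row 2: (6/5)/(1/5) = 6. Minimum is 6 at row 2 (r leaves); pivot element 1/5.
Divide row 2 by 1/5; eliminate column q from the other rows.
Row 1 update in column s_2: -4/5 − (-4/5)·1 = 0.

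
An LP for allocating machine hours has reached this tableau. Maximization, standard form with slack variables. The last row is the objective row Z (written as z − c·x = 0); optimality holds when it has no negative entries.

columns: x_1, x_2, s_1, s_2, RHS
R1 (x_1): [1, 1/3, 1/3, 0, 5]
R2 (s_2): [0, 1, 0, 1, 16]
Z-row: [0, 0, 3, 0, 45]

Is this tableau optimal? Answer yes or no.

Every Z-row coefficient is ≥ 0, so the tableau is optimal.

yes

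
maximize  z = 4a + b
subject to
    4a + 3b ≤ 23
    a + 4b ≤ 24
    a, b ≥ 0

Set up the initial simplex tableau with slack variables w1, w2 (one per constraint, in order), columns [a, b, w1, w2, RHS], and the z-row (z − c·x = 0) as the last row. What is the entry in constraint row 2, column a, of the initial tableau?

1

Constraint 2 has coefficient 1 on a.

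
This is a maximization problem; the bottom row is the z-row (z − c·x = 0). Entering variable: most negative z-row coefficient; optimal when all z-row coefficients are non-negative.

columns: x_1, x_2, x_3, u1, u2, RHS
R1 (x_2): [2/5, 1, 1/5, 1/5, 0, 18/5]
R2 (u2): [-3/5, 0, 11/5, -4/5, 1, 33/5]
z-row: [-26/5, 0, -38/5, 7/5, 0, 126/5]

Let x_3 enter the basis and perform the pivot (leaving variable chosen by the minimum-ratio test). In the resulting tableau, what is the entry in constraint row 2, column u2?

5/11

Ratio test on column x_3 — row 1: (18/5)/(1/5) = 18; row 2: (33/5)/(11/5) = 3. Minimum is 3 at row 2 (u2 leaves); pivot element 11/5.
Divide row 2 by 11/5; eliminate column x_3 from the other rows.
In the new row 2, the u2 entry is the old entry divided by the pivot: 1/(11/5) = 5/11.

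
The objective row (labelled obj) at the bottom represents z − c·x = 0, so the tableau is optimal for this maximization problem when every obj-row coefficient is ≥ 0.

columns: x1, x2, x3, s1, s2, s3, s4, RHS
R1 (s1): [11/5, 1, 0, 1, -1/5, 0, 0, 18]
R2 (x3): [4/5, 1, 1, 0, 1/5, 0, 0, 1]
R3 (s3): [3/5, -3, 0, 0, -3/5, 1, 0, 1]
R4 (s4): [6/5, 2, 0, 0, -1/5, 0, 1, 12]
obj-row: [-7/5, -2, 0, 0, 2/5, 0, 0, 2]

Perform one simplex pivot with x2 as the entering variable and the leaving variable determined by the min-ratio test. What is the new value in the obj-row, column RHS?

Ratio test on column x2 — row 1: 18/1 = 18; row 2: 1/1 = 1; row 3: entry -3 ≤ 0; row 4: 12/2 = 6. Minimum is 1 at row 2 (x3 leaves); pivot element 1.
Divide row 2 by 1; eliminate column x2 from the other rows.
obj-row update in column RHS: 2 − (-2)·1 = 4.

4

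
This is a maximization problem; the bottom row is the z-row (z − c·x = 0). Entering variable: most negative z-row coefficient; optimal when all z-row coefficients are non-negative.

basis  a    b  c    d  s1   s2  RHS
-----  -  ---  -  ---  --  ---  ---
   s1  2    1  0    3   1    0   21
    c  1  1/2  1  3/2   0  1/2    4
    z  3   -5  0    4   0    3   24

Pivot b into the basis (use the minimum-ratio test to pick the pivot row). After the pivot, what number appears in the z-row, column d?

Ratio test on column b — row 1: 21/1 = 21; row 2: 4/(1/2) = 8. Minimum is 8 at row 2 (c leaves); pivot element 1/2.
Divide row 2 by 1/2; eliminate column b from the other rows.
z-row update in column d: 4 − (-5)·3 = 19.

19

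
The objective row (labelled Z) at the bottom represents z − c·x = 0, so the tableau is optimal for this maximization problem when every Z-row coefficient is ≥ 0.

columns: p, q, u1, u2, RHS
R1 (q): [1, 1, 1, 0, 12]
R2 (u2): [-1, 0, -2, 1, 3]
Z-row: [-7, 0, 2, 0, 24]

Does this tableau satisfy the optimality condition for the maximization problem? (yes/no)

no

The Z-row has a negative entry -7 in column p, so it is not optimal.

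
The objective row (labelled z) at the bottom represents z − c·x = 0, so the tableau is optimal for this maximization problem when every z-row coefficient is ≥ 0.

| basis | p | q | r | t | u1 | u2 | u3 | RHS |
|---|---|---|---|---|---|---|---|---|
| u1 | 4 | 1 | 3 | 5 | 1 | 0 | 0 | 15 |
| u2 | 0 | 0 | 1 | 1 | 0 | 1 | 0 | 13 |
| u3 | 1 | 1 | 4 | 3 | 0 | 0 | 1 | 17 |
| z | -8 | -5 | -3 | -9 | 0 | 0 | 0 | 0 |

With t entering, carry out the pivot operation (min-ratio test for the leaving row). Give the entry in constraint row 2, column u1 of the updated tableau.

Ratio test on column t — row 1: 15/5 = 3; row 2: 13/1 = 13; row 3: 17/3 = 17/3. Minimum is 3 at row 1 (u1 leaves); pivot element 5.
Divide row 1 by 5; eliminate column t from the other rows.
Row 2 update in column u1: 0 − 1·(1/5) = -1/5.

-1/5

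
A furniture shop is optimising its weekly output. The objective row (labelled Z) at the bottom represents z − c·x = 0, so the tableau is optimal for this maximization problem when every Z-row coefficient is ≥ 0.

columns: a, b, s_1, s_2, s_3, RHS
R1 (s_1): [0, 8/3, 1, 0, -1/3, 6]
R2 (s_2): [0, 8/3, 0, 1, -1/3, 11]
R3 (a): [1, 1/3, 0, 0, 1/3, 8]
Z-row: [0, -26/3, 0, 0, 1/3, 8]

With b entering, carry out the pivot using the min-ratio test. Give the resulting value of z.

Ratio test on column b — row 1: 6/(8/3) = 9/4; row 2: 11/(8/3) = 33/8; row 3: 8/(1/3) = 24. Minimum is 9/4 at row 1 (s_1 leaves); pivot element 8/3.
Pivot on row 1; the Z-row RHS becomes 8 − (-26/3)·(9/4) = 55/2.

55/2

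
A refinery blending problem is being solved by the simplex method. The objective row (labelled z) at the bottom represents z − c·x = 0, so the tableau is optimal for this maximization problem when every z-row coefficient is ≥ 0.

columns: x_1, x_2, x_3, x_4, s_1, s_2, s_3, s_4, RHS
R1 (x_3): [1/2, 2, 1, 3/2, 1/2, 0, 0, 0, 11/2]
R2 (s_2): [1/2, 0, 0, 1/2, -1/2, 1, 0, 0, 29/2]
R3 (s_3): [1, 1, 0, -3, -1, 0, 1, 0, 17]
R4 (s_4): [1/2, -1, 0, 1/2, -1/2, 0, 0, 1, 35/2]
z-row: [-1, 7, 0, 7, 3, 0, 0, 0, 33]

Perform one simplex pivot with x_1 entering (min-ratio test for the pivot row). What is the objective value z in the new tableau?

44

Ratio test on column x_1 — row 1: (11/2)/(1/2) = 11; row 2: (29/2)/(1/2) = 29; row 3: 17/1 = 17; row 4: (35/2)/(1/2) = 35. Minimum is 11 at row 1 (x_3 leaves); pivot element 1/2.
Pivot on row 1; the z-row RHS becomes 33 − (-1)·11 = 44.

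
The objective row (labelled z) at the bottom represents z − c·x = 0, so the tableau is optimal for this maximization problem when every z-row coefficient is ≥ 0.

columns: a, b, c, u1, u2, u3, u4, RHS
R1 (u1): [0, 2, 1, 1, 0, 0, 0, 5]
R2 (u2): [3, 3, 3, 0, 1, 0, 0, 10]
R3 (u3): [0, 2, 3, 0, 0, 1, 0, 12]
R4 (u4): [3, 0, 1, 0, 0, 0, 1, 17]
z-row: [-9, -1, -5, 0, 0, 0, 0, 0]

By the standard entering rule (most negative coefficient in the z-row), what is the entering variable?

a

Negative z-row entries: a: -9, b: -1, c: -5.
The most negative is -9 in column a, so a enters.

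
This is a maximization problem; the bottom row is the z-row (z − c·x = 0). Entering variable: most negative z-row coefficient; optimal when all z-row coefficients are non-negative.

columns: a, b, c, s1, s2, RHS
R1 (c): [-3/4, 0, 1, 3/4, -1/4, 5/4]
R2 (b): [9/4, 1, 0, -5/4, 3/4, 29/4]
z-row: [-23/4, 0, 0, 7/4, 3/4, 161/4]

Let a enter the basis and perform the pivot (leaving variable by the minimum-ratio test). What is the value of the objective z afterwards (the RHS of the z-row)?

529/9

Ratio test on column a — row 1: entry -3/4 ≤ 0; row 2: (29/4)/(9/4) = 29/9. Minimum is 29/9 at row 2 (b leaves); pivot element 9/4.
Pivot on row 2; the z-row RHS becomes 161/4 − (-23/4)·(29/9) = 529/9.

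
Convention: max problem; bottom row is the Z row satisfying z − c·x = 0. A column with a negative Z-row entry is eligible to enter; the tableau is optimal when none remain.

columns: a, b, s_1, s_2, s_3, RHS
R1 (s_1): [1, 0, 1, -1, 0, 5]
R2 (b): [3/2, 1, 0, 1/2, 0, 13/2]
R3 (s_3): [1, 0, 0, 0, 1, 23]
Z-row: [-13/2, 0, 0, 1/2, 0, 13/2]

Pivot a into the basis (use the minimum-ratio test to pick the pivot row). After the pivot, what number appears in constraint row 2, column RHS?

Ratio test on column a — row 1: 5/1 = 5; row 2: (13/2)/(3/2) = 13/3; row 3: 23/1 = 23. Minimum is 13/3 at row 2 (b leaves); pivot element 3/2.
Divide row 2 by 3/2; eliminate column a from the other rows.
In the new row 2, the RHS entry is the old entry divided by the pivot: (13/2)/(3/2) = 13/3.

13/3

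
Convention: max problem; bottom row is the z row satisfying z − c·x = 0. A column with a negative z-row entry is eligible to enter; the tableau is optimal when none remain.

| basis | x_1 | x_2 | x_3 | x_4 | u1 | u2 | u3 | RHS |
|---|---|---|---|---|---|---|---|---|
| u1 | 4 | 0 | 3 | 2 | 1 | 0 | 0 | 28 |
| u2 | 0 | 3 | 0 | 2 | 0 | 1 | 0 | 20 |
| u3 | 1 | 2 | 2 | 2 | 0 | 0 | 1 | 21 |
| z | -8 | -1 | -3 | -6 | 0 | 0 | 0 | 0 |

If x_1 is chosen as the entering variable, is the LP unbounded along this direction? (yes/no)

Column x_1 has positive entries in row(s) 1, 3, so the ratio test bounds it — not unbounded.

no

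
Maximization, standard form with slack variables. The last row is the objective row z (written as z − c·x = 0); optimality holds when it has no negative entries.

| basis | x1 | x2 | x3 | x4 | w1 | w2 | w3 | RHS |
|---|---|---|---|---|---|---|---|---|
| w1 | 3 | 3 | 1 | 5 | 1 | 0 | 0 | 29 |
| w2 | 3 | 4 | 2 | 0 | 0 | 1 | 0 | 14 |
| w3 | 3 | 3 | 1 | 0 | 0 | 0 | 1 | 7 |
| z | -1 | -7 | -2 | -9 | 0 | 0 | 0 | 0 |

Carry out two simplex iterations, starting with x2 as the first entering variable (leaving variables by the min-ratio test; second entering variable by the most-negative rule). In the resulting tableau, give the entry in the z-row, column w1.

9/5

Ratio test on column x2 — row 1: 29/3 = 29/3; row 2: 14/4 = 7/2; row 3: 7/3 = 7/3. Minimum is 7/3 at row 3 (w3 leaves); pivot element 3.
Divide row 3 by 3; eliminate column x2 from the other rows.
Second iteration: most negative z-row entry is -9 in column x4, so x4 enters.
Ratio test on column x4 — row 1: 22/5 = 22/5; row 2: entry 0 ≤ 0; row 3: entry 0 ≤ 0. Minimum is 22/5 at row 1 (w1 leaves); pivot element 5.
Divide row 1 by 5; eliminate column x4 from the other rows.
After both pivots, the entry at the z-row, column w1 is 9/5.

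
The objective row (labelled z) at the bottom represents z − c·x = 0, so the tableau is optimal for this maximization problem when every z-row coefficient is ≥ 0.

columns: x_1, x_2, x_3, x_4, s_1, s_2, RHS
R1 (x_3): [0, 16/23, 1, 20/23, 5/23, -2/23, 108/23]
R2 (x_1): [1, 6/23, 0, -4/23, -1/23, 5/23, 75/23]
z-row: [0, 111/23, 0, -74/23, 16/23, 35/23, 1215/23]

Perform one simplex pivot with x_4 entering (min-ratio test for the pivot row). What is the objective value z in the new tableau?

351/5

Ratio test on column x_4 — row 1: (108/23)/(20/23) = 27/5; row 2: entry -4/23 ≤ 0. Minimum is 27/5 at row 1 (x_3 leaves); pivot element 20/23.
Pivot on row 1; the z-row RHS becomes 1215/23 − (-74/23)·(27/5) = 351/5.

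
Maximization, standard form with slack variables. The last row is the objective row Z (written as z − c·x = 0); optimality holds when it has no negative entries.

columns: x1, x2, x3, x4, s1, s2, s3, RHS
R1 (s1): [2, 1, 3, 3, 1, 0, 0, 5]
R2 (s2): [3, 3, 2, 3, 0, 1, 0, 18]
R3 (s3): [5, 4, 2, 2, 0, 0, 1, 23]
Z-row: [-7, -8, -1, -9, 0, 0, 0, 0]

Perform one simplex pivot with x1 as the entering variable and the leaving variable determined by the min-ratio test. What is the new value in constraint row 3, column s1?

-5/2

Ratio test on column x1 — row 1: 5/2 = 5/2; row 2: 18/3 = 6; row 3: 23/5 = 23/5. Minimum is 5/2 at row 1 (s1 leaves); pivot element 2.
Divide row 1 by 2; eliminate column x1 from the other rows.
Row 3 update in column s1: 0 − 5·(1/2) = -5/2.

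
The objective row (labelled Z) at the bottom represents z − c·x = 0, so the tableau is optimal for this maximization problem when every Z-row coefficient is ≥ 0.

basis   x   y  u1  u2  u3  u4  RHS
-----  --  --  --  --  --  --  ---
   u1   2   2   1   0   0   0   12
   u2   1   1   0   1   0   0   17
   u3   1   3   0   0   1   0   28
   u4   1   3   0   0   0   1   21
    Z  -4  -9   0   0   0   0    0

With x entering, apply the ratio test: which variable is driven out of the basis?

Column x entries and ratios — u1: 12/2 = 6; u2: 17/1 = 17; u3: 28/1 = 28; u4: 21/1 = 21.
Smallest ratio is 6 in the row of u1, so u1 leaves.

u1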